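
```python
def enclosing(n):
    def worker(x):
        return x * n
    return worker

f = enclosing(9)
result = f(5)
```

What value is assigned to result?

Step 1: enclosing(9) creates a closure capturing n = 9.
Step 2: f(5) computes 5 * 9 = 45.
Step 3: result = 45

The answer is 45.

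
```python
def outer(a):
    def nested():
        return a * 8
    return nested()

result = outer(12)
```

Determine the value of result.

Step 1: outer(12) binds parameter a = 12.
Step 2: nested() accesses a = 12 from enclosing scope.
Step 3: result = 12 * 8 = 96

The answer is 96.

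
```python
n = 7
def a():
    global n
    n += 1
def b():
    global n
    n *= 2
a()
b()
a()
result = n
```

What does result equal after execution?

Step 1: n = 7.
Step 2: a(): n = 7 + 1 = 8.
Step 3: b(): n = 8 * 2 = 16.
Step 4: a(): n = 16 + 1 = 17

The answer is 17.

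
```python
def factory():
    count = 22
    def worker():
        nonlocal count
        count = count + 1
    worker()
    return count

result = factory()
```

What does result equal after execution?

Step 1: factory() sets count = 22.
Step 2: worker() uses nonlocal to modify count in factory's scope: count = 22 + 1 = 23.
Step 3: factory() returns the modified count = 23

The answer is 23.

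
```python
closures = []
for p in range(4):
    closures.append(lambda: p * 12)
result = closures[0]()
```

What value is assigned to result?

Step 1: All lambdas reference the same variable p (late binding).
Step 2: After the loop, p = 3. Every lambda returns p * 12.
Step 3: closures[0]() = 3 * 12 = 36

The answer is 36.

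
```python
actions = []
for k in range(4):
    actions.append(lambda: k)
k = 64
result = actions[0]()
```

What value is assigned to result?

Step 1: Lambdas capture the variable k by reference, not by value.
Step 2: After the loop, k is reassigned to 64.
Step 3: actions[0]() looks up the current k = 64. result = 64

The answer is 64.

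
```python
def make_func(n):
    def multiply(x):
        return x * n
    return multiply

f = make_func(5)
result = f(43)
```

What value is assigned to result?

Step 1: make_func(5) returns multiply closure with n = 5.
Step 2: f(43) computes 43 * 5 = 215.
Step 3: result = 215

The answer is 215.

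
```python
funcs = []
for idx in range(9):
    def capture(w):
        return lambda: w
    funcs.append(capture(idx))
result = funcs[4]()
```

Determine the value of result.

Step 1: capture(idx) creates a new scope capturing w = idx at call time.
Step 2: funcs[4] = capture(4), so its lambda captures w = 4.
Step 3: result = 4 (closure factory fixes late binding)

The answer is 4.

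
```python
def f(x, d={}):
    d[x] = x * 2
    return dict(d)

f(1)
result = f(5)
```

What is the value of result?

Step 1: Mutable default dict is shared across calls.
Step 2: First call adds 1: 2. Second call adds 5: 10.
Step 3: result = {1: 2, 5: 10}

The answer is {1: 2, 5: 10}.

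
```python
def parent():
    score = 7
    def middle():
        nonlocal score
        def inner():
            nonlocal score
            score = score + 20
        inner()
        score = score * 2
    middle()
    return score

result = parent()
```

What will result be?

Step 1: score = 7.
Step 2: inner() adds 20: score = 7 + 20 = 27.
Step 3: middle() doubles: score = 27 * 2 = 54.
Step 4: result = 54

The answer is 54.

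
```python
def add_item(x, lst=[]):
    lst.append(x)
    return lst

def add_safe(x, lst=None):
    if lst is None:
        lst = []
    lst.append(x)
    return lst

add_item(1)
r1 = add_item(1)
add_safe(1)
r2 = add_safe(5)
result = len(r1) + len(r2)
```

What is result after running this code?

Step 1: add_item shares mutable default: after 2 calls, lst = [1, 1], len = 2.
Step 2: add_safe creates fresh list each time: r2 = [5], len = 1.
Step 3: result = 2 + 1 = 3

The answer is 3.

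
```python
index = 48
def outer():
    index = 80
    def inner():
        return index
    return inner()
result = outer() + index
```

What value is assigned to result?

Step 1: Global index = 48. outer() shadows with index = 80.
Step 2: inner() returns enclosing index = 80. outer() = 80.
Step 3: result = 80 + global index (48) = 128

The answer is 128.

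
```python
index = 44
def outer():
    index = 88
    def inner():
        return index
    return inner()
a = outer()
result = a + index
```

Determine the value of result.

Step 1: outer() has local index = 88. inner() reads from enclosing.
Step 2: outer() returns 88. Global index = 44 unchanged.
Step 3: result = 88 + 44 = 132

The answer is 132.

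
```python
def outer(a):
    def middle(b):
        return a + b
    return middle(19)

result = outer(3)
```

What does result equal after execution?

Step 1: outer(3) passes a = 3.
Step 2: middle(19) has b = 19, reads a = 3 from enclosing.
Step 3: result = 3 + 19 = 22

The answer is 22.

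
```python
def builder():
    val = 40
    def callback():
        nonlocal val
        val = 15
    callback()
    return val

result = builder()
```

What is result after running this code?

Step 1: builder() sets val = 40.
Step 2: callback() uses nonlocal to reassign val = 15.
Step 3: result = 15

The answer is 15.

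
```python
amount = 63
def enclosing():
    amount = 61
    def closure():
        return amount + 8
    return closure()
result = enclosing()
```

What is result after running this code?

Step 1: enclosing() shadows global amount with amount = 61.
Step 2: closure() finds amount = 61 in enclosing scope, computes 61 + 8 = 69.
Step 3: result = 69

The answer is 69.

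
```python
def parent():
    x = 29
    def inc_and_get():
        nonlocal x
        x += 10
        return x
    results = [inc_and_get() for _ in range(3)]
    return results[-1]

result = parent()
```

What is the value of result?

Step 1: x = 29.
Step 2: Three calls to inc_and_get(), each adding 10.
Step 3: Last value = 29 + 10 * 3 = 59

The answer is 59.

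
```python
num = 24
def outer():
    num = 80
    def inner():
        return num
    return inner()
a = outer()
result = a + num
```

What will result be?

Step 1: outer() has local num = 80. inner() reads from enclosing.
Step 2: outer() returns 80. Global num = 24 unchanged.
Step 3: result = 80 + 24 = 104

The answer is 104.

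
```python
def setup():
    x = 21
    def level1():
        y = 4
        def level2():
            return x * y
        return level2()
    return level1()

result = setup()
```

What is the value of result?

Step 1: x = 21 in setup. y = 4 in level1.
Step 2: level2() reads x = 21 and y = 4 from enclosing scopes.
Step 3: result = 21 * 4 = 84

The answer is 84.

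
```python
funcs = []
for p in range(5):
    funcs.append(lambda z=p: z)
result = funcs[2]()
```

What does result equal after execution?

Step 1: Default argument z=p captures p's value at each iteration.
Step 2: funcs[2] captured z = 2 when p was 2.
Step 3: result = 2

The answer is 2.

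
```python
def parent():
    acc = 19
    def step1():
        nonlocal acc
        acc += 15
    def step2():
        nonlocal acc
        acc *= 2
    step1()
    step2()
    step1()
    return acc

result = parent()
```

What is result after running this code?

Step 1: acc = 19.
Step 2: step1(): acc = 19 + 15 = 34.
Step 3: step2(): acc = 34 * 2 = 68.
Step 4: step1(): acc = 68 + 15 = 83. result = 83

The answer is 83.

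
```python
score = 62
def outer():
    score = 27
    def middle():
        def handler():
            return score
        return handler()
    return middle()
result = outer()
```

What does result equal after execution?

Step 1: outer() defines score = 27. middle() and handler() have no local score.
Step 2: handler() checks local (none), enclosing middle() (none), enclosing outer() and finds score = 27.
Step 3: result = 27

The answer is 27.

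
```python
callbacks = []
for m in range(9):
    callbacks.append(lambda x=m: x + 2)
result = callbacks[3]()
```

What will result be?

Step 1: Default argument x=m captures m's value at definition time.
Step 2: callbacks[3] was defined when m = 3, so x defaults to 3.
Step 3: result = 3 + 2 = 5 (default arg fixes the late binding issue)

The answer is 5.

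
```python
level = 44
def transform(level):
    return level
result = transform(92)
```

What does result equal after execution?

Step 1: Global level = 44.
Step 2: transform(92) takes parameter level = 92, which shadows the global.
Step 3: result = 92

The answer is 92.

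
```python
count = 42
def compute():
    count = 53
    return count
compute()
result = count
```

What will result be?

Step 1: count = 42 globally.
Step 2: compute() creates a LOCAL count = 53 (no global keyword!).
Step 3: The global count is unchanged. result = 42

The answer is 42.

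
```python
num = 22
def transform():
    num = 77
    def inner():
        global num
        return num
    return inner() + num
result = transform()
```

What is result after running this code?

Step 1: Global num = 22. transform() shadows with local num = 77.
Step 2: inner() uses global keyword, so inner() returns global num = 22.
Step 3: transform() returns 22 + 77 = 99

The answer is 99.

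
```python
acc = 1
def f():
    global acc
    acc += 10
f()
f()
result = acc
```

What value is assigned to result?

Step 1: acc = 1.
Step 2: First f(): acc = 1 + 10 = 11.
Step 3: Second f(): acc = 11 + 10 = 21. result = 21

The answer is 21.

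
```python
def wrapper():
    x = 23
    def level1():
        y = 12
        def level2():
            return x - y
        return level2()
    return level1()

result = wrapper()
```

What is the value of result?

Step 1: x = 23 in wrapper. y = 12 in level1.
Step 2: level2() reads x = 23 and y = 12 from enclosing scopes.
Step 3: result = 23 - 12 = 11

The answer is 11.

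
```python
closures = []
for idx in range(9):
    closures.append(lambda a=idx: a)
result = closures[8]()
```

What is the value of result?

Step 1: Default argument a=idx captures idx's value at each iteration.
Step 2: closures[8] captured a = 8 when idx was 8.
Step 3: result = 8

The answer is 8.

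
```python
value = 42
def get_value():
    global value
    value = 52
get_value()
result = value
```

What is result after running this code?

Step 1: value = 42 globally.
Step 2: get_value() declares global value and sets it to 52.
Step 3: After get_value(), global value = 52. result = 52

The answer is 52.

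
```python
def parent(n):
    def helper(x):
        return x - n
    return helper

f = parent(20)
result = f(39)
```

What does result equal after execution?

Step 1: parent(20) creates a closure capturing n = 20.
Step 2: f(39) computes 39 - 20 = 19.
Step 3: result = 19

The answer is 19.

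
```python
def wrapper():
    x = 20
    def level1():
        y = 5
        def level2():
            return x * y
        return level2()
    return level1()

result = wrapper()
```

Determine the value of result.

Step 1: x = 20 in wrapper. y = 5 in level1.
Step 2: level2() reads x = 20 and y = 5 from enclosing scopes.
Step 3: result = 20 * 5 = 100

The answer is 100.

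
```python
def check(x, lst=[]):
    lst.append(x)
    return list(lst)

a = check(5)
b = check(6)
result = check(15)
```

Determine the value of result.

Step 1: Default list is shared. list() creates copies for return values.
Step 2: Internal list grows: [5] -> [5, 6] -> [5, 6, 15].
Step 3: result = [5, 6, 15]

The answer is [5, 6, 15].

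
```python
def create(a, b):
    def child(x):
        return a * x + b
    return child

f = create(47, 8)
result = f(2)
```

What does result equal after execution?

Step 1: create(47, 8) captures a = 47, b = 8.
Step 2: f(2) computes 47 * 2 + 8 = 102.
Step 3: result = 102

The answer is 102.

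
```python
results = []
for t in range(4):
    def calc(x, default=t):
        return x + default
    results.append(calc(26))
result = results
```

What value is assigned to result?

Step 1: Default argument default=t is evaluated at function definition time.
Step 2: Each iteration creates calc with default = current t value.
Step 3: calc(26) returns 26 + default. results = [26, 27, 28, 29]

The answer is [26, 27, 28, 29].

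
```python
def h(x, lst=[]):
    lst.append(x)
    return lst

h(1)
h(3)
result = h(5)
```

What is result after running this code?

Step 1: Mutable default argument gotcha! The list [] is created once.
Step 2: Each call appends to the SAME list: [1], [1, 3], [1, 3, 5].
Step 3: result = [1, 3, 5]

The answer is [1, 3, 5].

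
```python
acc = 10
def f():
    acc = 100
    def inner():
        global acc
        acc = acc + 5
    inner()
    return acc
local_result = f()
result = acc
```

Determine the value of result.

Step 1: Global acc = 10. f() creates local acc = 100.
Step 2: inner() declares global acc and adds 5: global acc = 10 + 5 = 15.
Step 3: f() returns its local acc = 100 (unaffected by inner).
Step 4: result = global acc = 15

The answer is 15.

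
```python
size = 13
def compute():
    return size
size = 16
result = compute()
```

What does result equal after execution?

Step 1: size is first set to 13, then reassigned to 16.
Step 2: compute() is called after the reassignment, so it looks up the current global size = 16.
Step 3: result = 16

The answer is 16.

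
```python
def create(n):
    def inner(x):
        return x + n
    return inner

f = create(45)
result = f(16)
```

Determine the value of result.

Step 1: create(45) creates a closure that captures n = 45.
Step 2: f(16) calls the closure with x = 16, returning 16 + 45 = 61.
Step 3: result = 61

The answer is 61.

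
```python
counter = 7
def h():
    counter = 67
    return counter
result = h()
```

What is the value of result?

Step 1: Global counter = 7.
Step 2: h() creates local counter = 67, shadowing the global.
Step 3: Returns local counter = 67. result = 67

The answer is 67.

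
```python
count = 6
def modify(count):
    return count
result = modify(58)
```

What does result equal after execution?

Step 1: Global count = 6.
Step 2: modify(58) takes parameter count = 58, which shadows the global.
Step 3: result = 58

The answer is 58.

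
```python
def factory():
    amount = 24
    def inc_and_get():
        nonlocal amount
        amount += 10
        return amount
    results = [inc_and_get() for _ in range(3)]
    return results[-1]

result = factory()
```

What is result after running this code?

Step 1: amount = 24.
Step 2: Three calls to inc_and_get(), each adding 10.
Step 3: Last value = 24 + 10 * 3 = 54

The answer is 54.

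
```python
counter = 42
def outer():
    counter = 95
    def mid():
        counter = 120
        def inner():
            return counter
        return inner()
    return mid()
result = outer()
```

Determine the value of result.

Step 1: Three levels of shadowing: global 42, outer 95, mid 120.
Step 2: inner() finds counter = 120 in enclosing mid() scope.
Step 3: result = 120

The answer is 120.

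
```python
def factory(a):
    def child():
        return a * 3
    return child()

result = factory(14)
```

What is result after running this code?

Step 1: factory(14) binds parameter a = 14.
Step 2: child() accesses a = 14 from enclosing scope.
Step 3: result = 14 * 3 = 42

The answer is 42.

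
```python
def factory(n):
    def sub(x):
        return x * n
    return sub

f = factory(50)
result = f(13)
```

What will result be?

Step 1: factory(50) creates a closure capturing n = 50.
Step 2: f(13) computes 13 * 50 = 650.
Step 3: result = 650

The answer is 650.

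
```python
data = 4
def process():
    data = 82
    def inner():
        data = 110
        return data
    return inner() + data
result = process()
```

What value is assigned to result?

Step 1: process() has local data = 82. inner() has local data = 110.
Step 2: inner() returns its local data = 110.
Step 3: process() returns 110 + its own data (82) = 192

The answer is 192.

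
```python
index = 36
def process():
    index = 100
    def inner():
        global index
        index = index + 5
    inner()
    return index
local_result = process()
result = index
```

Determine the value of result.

Step 1: Global index = 36. process() creates local index = 100.
Step 2: inner() declares global index and adds 5: global index = 36 + 5 = 41.
Step 3: process() returns its local index = 100 (unaffected by inner).
Step 4: result = global index = 41

The answer is 41.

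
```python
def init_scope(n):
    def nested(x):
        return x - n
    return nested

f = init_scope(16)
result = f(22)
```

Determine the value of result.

Step 1: init_scope(16) creates a closure capturing n = 16.
Step 2: f(22) computes 22 - 16 = 6.
Step 3: result = 6

The answer is 6.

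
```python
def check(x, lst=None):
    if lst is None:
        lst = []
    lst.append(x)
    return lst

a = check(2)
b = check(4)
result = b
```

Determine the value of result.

Step 1: None default with guard creates a NEW list each call.
Step 2: a = [2] (fresh list). b = [4] (another fresh list).
Step 3: result = [4] (this is the fix for mutable default)

The answer is [4].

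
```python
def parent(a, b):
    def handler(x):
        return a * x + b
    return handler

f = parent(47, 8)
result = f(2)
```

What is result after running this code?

Step 1: parent(47, 8) captures a = 47, b = 8.
Step 2: f(2) computes 47 * 2 + 8 = 102.
Step 3: result = 102

The answer is 102.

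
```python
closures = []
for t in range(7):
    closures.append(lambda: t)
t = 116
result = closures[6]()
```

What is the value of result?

Step 1: Lambdas capture the variable t by reference, not by value.
Step 2: After the loop, t is reassigned to 116.
Step 3: closures[6]() looks up the current t = 116. result = 116

The answer is 116.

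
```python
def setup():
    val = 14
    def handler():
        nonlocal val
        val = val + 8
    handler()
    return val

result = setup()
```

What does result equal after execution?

Step 1: setup() sets val = 14.
Step 2: handler() uses nonlocal to modify val in setup's scope: val = 14 + 8 = 22.
Step 3: setup() returns the modified val = 22

The answer is 22.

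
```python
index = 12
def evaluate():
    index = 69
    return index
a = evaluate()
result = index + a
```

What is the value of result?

Step 1: Global index = 12. evaluate() returns local index = 69.
Step 2: a = 69. Global index still = 12.
Step 3: result = 12 + 69 = 81

The answer is 81.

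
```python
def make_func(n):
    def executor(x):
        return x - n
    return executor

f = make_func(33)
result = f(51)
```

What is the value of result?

Step 1: make_func(33) creates a closure capturing n = 33.
Step 2: f(51) computes 51 - 33 = 18.
Step 3: result = 18

The answer is 18.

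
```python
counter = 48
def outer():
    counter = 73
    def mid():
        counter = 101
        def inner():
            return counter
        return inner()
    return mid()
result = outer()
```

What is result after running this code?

Step 1: Three levels of shadowing: global 48, outer 73, mid 101.
Step 2: inner() finds counter = 101 in enclosing mid() scope.
Step 3: result = 101

The answer is 101.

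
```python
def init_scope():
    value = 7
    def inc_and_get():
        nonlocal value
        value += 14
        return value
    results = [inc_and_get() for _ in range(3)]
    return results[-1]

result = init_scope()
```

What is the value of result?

Step 1: value = 7.
Step 2: Three calls to inc_and_get(), each adding 14.
Step 3: Last value = 7 + 14 * 3 = 49

The answer is 49.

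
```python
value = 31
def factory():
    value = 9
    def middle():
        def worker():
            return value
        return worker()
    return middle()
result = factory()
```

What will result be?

Step 1: factory() defines value = 9. middle() and worker() have no local value.
Step 2: worker() checks local (none), enclosing middle() (none), enclosing factory() and finds value = 9.
Step 3: result = 9

The answer is 9.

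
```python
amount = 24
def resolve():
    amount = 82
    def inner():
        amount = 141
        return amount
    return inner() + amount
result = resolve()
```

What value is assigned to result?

Step 1: resolve() has local amount = 82. inner() has local amount = 141.
Step 2: inner() returns its local amount = 141.
Step 3: resolve() returns 141 + its own amount (82) = 223

The answer is 223.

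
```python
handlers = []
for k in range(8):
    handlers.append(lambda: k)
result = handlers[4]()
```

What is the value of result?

Step 1: The loop creates 8 lambdas, all referencing the same variable k.
Step 2: After the loop, k = 7 (final value).
Step 3: handlers[4]() looks up k at call time and finds 7. This is the late binding gotcha. result = 7

The answer is 7.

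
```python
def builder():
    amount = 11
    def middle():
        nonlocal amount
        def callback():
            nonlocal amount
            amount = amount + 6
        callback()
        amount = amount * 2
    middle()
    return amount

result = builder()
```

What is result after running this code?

Step 1: amount = 11.
Step 2: callback() adds 6: amount = 11 + 6 = 17.
Step 3: middle() doubles: amount = 17 * 2 = 34.
Step 4: result = 34

The answer is 34.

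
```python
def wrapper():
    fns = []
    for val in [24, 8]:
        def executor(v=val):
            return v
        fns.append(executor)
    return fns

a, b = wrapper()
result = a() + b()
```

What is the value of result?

Step 1: Default argument v=val captures val at each iteration.
Step 2: a() returns 24 (captured at first iteration), b() returns 8 (captured at second).
Step 3: result = 24 + 8 = 32

The answer is 32.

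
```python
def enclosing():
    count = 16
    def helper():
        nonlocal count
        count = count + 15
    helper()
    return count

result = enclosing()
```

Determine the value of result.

Step 1: enclosing() sets count = 16.
Step 2: helper() uses nonlocal to modify count in enclosing's scope: count = 16 + 15 = 31.
Step 3: enclosing() returns the modified count = 31

The answer is 31.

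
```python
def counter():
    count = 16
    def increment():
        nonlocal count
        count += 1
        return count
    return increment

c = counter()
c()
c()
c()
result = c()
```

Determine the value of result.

Step 1: counter() creates closure with count = 16.
Step 2: Each c() call increments count via nonlocal. After 4 calls: 16 + 4 = 20.
Step 3: result = 20

The answer is 20.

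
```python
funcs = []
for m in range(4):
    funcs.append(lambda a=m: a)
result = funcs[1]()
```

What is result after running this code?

Step 1: Default argument a=m captures m's value at each iteration.
Step 2: funcs[1] captured a = 1 when m was 1.
Step 3: result = 1

The answer is 1.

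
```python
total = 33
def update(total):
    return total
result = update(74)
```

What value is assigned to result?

Step 1: Global total = 33.
Step 2: update(74) takes parameter total = 74, which shadows the global.
Step 3: result = 74

The answer is 74.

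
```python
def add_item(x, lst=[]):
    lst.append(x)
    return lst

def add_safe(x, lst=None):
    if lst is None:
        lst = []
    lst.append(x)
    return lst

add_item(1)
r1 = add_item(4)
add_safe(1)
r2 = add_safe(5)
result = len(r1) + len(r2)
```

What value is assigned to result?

Step 1: add_item shares mutable default: after 2 calls, lst = [1, 4], len = 2.
Step 2: add_safe creates fresh list each time: r2 = [5], len = 1.
Step 3: result = 2 + 1 = 3

The answer is 3.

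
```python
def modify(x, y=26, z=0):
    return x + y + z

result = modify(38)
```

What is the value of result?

Step 1: modify(38) uses defaults y = 26, z = 0.
Step 2: Returns 38 + 26 + 0 = 64.
Step 3: result = 64

The answer is 64.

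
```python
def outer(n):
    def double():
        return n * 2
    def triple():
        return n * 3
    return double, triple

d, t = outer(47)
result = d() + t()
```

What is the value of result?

Step 1: Both closures capture the same n = 47.
Step 2: d() = 47 * 2 = 94, t() = 47 * 3 = 141.
Step 3: result = 94 + 141 = 235

The answer is 235.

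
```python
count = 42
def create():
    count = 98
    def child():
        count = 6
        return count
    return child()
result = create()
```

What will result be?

Step 1: Three scopes define count: global (42), create (98), child (6).
Step 2: child() has its own local count = 6, which shadows both enclosing and global.
Step 3: result = 6 (local wins in LEGB)

The answer is 6.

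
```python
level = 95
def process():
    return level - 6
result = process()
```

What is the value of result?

Step 1: level = 95 is defined globally.
Step 2: process() looks up level from global scope = 95, then computes 95 - 6 = 89.
Step 3: result = 89

The answer is 89.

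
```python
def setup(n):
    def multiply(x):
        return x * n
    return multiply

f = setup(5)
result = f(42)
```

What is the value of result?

Step 1: setup(5) returns multiply closure with n = 5.
Step 2: f(42) computes 42 * 5 = 210.
Step 3: result = 210

The answer is 210.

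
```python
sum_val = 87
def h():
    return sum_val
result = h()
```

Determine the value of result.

Step 1: sum_val = 87 is defined in the global scope.
Step 2: h() looks up sum_val. No local sum_val exists, so Python checks the global scope via LEGB rule and finds sum_val = 87.
Step 3: result = 87

The answer is 87.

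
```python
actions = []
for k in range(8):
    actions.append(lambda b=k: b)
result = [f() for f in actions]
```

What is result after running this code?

Step 1: Default arg b=k captures k at each iteration.
Step 2: Each lambda has its own default: 0, 1, ..., 7.
Step 3: result = [0, 1, 2, 3, 4, 5, 6, 7]

The answer is [0, 1, 2, 3, 4, 5, 6, 7].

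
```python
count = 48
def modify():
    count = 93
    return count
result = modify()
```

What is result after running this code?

Step 1: Global count = 48.
Step 2: modify() creates local count = 93, shadowing the global.
Step 3: Returns local count = 93. result = 93

The answer is 93.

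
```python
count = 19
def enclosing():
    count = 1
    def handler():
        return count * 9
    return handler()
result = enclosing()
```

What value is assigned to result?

Step 1: enclosing() shadows global count with count = 1.
Step 2: handler() finds count = 1 in enclosing scope, computes 1 * 9 = 9.
Step 3: result = 9

The answer is 9.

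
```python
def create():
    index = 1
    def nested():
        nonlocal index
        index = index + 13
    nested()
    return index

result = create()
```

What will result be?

Step 1: create() sets index = 1.
Step 2: nested() uses nonlocal to modify index in create's scope: index = 1 + 13 = 14.
Step 3: create() returns the modified index = 14

The answer is 14.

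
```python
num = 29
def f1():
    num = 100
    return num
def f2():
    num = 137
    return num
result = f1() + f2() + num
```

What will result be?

Step 1: Each function shadows global num with its own local.
Step 2: f1() returns 100, f2() returns 137.
Step 3: Global num = 29 is unchanged. result = 100 + 137 + 29 = 266

The answer is 266.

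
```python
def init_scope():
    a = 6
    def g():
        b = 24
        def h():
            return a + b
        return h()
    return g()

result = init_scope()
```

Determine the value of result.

Step 1: init_scope() defines a = 6. g() defines b = 24.
Step 2: h() accesses both from enclosing scopes: a = 6, b = 24.
Step 3: result = 6 + 24 = 30

The answer is 30.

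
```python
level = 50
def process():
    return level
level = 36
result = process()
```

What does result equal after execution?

Step 1: level is first set to 50, then reassigned to 36.
Step 2: process() is called after the reassignment, so it looks up the current global level = 36.
Step 3: result = 36

The answer is 36.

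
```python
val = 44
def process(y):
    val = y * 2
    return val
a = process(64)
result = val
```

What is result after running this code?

Step 1: Global val = 44.
Step 2: process(64) creates local val = 64 * 2 = 128.
Step 3: Global val unchanged because no global keyword. result = 44

The answer is 44.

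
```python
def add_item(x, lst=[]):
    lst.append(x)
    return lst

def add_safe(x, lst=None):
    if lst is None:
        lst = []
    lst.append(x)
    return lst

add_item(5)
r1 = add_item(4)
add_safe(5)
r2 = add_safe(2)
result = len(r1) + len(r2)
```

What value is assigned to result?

Step 1: add_item shares mutable default: after 2 calls, lst = [5, 4], len = 2.
Step 2: add_safe creates fresh list each time: r2 = [2], len = 1.
Step 3: result = 2 + 1 = 3

The answer is 3.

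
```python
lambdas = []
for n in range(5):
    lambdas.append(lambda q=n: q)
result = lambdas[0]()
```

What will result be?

Step 1: Default argument q=n captures n's value at each iteration.
Step 2: lambdas[0] captured q = 0 when n was 0.
Step 3: result = 0

The answer is 0.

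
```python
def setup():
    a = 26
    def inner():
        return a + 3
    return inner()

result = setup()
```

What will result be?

Step 1: setup() defines a = 26.
Step 2: inner() reads a = 26 from enclosing scope, returns 26 + 3 = 29.
Step 3: result = 29

The answer is 29.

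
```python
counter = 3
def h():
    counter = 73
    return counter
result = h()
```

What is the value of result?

Step 1: Global counter = 3.
Step 2: h() creates local counter = 73, shadowing the global.
Step 3: Returns local counter = 73. result = 73

The answer is 73.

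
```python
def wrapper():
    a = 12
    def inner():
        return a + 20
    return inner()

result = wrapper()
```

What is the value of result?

Step 1: wrapper() defines a = 12.
Step 2: inner() reads a = 12 from enclosing scope, returns 12 + 20 = 32.
Step 3: result = 32

The answer is 32.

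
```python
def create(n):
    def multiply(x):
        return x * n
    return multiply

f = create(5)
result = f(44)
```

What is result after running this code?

Step 1: create(5) returns multiply closure with n = 5.
Step 2: f(44) computes 44 * 5 = 220.
Step 3: result = 220

The answer is 220.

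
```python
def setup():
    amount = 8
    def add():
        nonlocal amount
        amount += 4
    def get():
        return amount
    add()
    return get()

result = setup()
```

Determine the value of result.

Step 1: amount = 8. add() modifies it via nonlocal, get() reads it.
Step 2: add() makes amount = 8 + 4 = 12.
Step 3: get() returns 12. result = 12

The answer is 12.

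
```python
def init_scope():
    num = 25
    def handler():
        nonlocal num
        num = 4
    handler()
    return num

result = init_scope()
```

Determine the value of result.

Step 1: init_scope() sets num = 25.
Step 2: handler() uses nonlocal to reassign num = 4.
Step 3: result = 4

The answer is 4.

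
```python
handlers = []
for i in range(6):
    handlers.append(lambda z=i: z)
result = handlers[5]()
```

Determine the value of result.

Step 1: Default argument z=i captures i's value at each iteration.
Step 2: handlers[5] captured z = 5 when i was 5.
Step 3: result = 5

The answer is 5.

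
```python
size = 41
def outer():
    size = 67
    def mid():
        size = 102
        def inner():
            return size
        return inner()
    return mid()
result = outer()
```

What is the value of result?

Step 1: Three levels of shadowing: global 41, outer 67, mid 102.
Step 2: inner() finds size = 102 in enclosing mid() scope.
Step 3: result = 102

The answer is 102.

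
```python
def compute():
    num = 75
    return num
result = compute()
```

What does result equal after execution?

Step 1: compute() defines num = 75 in its local scope.
Step 2: return num finds the local variable num = 75.
Step 3: result = 75

The answer is 75.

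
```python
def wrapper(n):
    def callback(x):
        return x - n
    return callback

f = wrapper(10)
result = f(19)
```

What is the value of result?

Step 1: wrapper(10) creates a closure capturing n = 10.
Step 2: f(19) computes 19 - 10 = 9.
Step 3: result = 9

The answer is 9.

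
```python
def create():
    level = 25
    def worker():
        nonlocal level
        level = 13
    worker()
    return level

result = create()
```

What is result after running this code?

Step 1: create() sets level = 25.
Step 2: worker() uses nonlocal to reassign level = 13.
Step 3: result = 13

The answer is 13.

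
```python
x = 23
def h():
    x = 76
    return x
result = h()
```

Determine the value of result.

Step 1: Global x = 23.
Step 2: h() creates local x = 76, shadowing the global.
Step 3: Returns local x = 76. result = 76

The answer is 76.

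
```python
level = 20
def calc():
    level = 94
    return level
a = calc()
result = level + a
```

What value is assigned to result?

Step 1: Global level = 20. calc() returns local level = 94.
Step 2: a = 94. Global level still = 20.
Step 3: result = 20 + 94 = 114

The answer is 114.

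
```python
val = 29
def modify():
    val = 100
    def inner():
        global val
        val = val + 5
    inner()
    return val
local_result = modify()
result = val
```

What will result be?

Step 1: Global val = 29. modify() creates local val = 100.
Step 2: inner() declares global val and adds 5: global val = 29 + 5 = 34.
Step 3: modify() returns its local val = 100 (unaffected by inner).
Step 4: result = global val = 34

The answer is 34.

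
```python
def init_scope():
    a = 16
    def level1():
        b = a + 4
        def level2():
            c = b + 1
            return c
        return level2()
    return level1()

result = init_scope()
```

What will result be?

Step 1: a = 16. b = a + 4 = 20.
Step 2: c = b + 1 = 20 + 1 = 21.
Step 3: result = 21

The answer is 21.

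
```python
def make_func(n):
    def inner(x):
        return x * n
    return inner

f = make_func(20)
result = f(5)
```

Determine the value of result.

Step 1: make_func(20) creates a closure capturing n = 20.
Step 2: f(5) computes 5 * 20 = 100.
Step 3: result = 100

The answer is 100.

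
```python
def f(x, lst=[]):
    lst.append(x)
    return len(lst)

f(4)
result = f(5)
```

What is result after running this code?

Step 1: Mutable default list persists between calls.
Step 2: First call: lst = [4], len = 1. Second call: lst = [4, 5], len = 2.
Step 3: result = 2

The answer is 2.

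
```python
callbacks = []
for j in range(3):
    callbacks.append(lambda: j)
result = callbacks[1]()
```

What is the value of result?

Step 1: The loop creates 3 lambdas, all referencing the same variable j.
Step 2: After the loop, j = 2 (final value).
Step 3: callbacks[1]() looks up j at call time and finds 2. This is the late binding gotcha. result = 2

The answer is 2.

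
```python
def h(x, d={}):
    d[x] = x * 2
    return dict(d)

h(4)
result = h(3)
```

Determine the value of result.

Step 1: Mutable default dict is shared across calls.
Step 2: First call adds 4: 8. Second call adds 3: 6.
Step 3: result = {4: 8, 3: 6}

The answer is {4: 8, 3: 6}.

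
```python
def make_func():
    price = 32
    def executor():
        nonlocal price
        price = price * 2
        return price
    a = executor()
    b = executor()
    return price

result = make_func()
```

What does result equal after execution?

Step 1: price starts at 32.
Step 2: First executor(): price = 32 * 2 = 64.
Step 3: Second executor(): price = 64 * 2 = 128.
Step 4: result = 128

The answer is 128.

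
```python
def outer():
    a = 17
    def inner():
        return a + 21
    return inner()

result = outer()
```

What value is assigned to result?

Step 1: outer() defines a = 17.
Step 2: inner() reads a = 17 from enclosing scope, returns 17 + 21 = 38.
Step 3: result = 38

The answer is 38.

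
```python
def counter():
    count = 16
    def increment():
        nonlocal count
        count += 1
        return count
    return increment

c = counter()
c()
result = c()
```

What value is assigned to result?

Step 1: counter() creates closure with count = 16.
Step 2: Each c() call increments count via nonlocal. After 2 calls: 16 + 2 = 18.
Step 3: result = 18

The answer is 18.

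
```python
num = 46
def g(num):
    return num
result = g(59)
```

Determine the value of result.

Step 1: Global num = 46.
Step 2: g(59) takes parameter num = 59, which shadows the global.
Step 3: result = 59

The answer is 59.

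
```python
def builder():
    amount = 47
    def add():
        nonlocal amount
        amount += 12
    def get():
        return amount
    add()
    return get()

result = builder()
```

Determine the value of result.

Step 1: amount = 47. add() modifies it via nonlocal, get() reads it.
Step 2: add() makes amount = 47 + 12 = 59.
Step 3: get() returns 59. result = 59

The answer is 59.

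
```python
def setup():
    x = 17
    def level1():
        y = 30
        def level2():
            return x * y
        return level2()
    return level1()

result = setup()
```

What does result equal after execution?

Step 1: x = 17 in setup. y = 30 in level1.
Step 2: level2() reads x = 17 and y = 30 from enclosing scopes.
Step 3: result = 17 * 30 = 510

The answer is 510.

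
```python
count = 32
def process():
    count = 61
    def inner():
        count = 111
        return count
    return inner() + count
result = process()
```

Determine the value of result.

Step 1: process() has local count = 61. inner() has local count = 111.
Step 2: inner() returns its local count = 111.
Step 3: process() returns 111 + its own count (61) = 172

The answer is 172.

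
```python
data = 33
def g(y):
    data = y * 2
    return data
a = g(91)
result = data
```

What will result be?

Step 1: Global data = 33.
Step 2: g(91) creates local data = 91 * 2 = 182.
Step 3: Global data unchanged because no global keyword. result = 33

The answer is 33.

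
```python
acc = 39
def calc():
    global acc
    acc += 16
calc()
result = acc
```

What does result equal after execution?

Step 1: acc = 39 globally.
Step 2: calc() modifies global acc: acc += 16 = 55.
Step 3: result = 55

The answer is 55.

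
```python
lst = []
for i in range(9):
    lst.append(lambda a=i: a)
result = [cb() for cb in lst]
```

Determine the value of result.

Step 1: Default arg a=i captures i at each iteration.
Step 2: Each lambda has its own default: 0, 1, ..., 8.
Step 3: result = [0, 1, 2, 3, 4, 5, 6, 7, 8]

The answer is [0, 1, 2, 3, 4, 5, 6, 7, 8].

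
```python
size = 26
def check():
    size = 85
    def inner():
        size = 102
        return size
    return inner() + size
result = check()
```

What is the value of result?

Step 1: check() has local size = 85. inner() has local size = 102.
Step 2: inner() returns its local size = 102.
Step 3: check() returns 102 + its own size (85) = 187

The answer is 187.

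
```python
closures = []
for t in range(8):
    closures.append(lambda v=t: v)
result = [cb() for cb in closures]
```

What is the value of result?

Step 1: Default arg v=t captures t at each iteration.
Step 2: Each lambda has its own default: 0, 1, ..., 7.
Step 3: result = [0, 1, 2, 3, 4, 5, 6, 7]

The answer is [0, 1, 2, 3, 4, 5, 6, 7].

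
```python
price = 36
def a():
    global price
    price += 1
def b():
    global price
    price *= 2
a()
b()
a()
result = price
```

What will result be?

Step 1: price = 36.
Step 2: a(): price = 36 + 1 = 37.
Step 3: b(): price = 37 * 2 = 74.
Step 4: a(): price = 74 + 1 = 75

The answer is 75.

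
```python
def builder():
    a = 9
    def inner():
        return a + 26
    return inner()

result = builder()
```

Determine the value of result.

Step 1: builder() defines a = 9.
Step 2: inner() reads a = 9 from enclosing scope, returns 9 + 26 = 35.
Step 3: result = 35

The answer is 35.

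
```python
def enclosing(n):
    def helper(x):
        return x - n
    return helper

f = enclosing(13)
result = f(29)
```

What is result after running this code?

Step 1: enclosing(13) creates a closure capturing n = 13.
Step 2: f(29) computes 29 - 13 = 16.
Step 3: result = 16

The answer is 16.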